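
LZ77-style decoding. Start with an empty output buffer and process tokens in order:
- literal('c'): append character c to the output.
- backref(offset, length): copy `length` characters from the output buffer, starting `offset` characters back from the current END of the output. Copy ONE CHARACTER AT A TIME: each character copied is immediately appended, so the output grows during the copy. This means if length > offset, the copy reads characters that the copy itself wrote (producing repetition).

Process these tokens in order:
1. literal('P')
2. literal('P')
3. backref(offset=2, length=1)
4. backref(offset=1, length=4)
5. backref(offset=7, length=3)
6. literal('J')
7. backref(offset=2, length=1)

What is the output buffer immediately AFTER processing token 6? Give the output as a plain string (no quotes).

Answer: PPPPPPPPPPJ

Derivation:
Token 1: literal('P'). Output: "P"
Token 2: literal('P'). Output: "PP"
Token 3: backref(off=2, len=1). Copied 'P' from pos 0. Output: "PPP"
Token 4: backref(off=1, len=4) (overlapping!). Copied 'PPPP' from pos 2. Output: "PPPPPPP"
Token 5: backref(off=7, len=3). Copied 'PPP' from pos 0. Output: "PPPPPPPPPP"
Token 6: literal('J'). Output: "PPPPPPPPPPJ"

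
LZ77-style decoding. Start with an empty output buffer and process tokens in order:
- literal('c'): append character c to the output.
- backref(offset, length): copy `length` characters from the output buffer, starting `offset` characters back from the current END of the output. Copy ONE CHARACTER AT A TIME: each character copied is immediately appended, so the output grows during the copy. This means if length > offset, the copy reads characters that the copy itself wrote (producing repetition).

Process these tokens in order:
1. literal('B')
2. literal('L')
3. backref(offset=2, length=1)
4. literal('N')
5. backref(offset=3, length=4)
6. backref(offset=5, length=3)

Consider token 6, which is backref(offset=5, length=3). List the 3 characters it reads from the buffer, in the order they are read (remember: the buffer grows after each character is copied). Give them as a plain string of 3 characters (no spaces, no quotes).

Token 1: literal('B'). Output: "B"
Token 2: literal('L'). Output: "BL"
Token 3: backref(off=2, len=1). Copied 'B' from pos 0. Output: "BLB"
Token 4: literal('N'). Output: "BLBN"
Token 5: backref(off=3, len=4) (overlapping!). Copied 'LBNL' from pos 1. Output: "BLBNLBNL"
Token 6: backref(off=5, len=3). Buffer before: "BLBNLBNL" (len 8)
  byte 1: read out[3]='N', append. Buffer now: "BLBNLBNLN"
  byte 2: read out[4]='L', append. Buffer now: "BLBNLBNLNL"
  byte 3: read out[5]='B', append. Buffer now: "BLBNLBNLNLB"

Answer: NLB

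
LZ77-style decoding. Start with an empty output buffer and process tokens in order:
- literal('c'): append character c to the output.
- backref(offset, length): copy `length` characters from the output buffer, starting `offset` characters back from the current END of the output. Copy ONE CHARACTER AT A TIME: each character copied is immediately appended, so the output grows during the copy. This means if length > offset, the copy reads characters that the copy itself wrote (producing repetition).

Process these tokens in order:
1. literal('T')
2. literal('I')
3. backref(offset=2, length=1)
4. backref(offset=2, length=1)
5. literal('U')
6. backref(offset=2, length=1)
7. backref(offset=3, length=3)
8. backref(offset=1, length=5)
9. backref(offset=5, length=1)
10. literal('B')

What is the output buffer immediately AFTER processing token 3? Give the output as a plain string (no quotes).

Token 1: literal('T'). Output: "T"
Token 2: literal('I'). Output: "TI"
Token 3: backref(off=2, len=1). Copied 'T' from pos 0. Output: "TIT"

Answer: TIT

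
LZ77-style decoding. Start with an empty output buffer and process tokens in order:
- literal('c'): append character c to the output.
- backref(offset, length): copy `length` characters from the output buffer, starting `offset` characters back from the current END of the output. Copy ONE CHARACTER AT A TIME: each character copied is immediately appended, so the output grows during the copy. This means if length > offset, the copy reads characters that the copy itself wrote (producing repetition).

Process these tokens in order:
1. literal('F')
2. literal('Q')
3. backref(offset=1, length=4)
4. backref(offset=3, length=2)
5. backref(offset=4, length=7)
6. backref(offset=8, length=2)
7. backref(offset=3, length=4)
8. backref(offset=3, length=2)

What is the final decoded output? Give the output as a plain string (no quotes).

Token 1: literal('F'). Output: "F"
Token 2: literal('Q'). Output: "FQ"
Token 3: backref(off=1, len=4) (overlapping!). Copied 'QQQQ' from pos 1. Output: "FQQQQQ"
Token 4: backref(off=3, len=2). Copied 'QQ' from pos 3. Output: "FQQQQQQQ"
Token 5: backref(off=4, len=7) (overlapping!). Copied 'QQQQQQQ' from pos 4. Output: "FQQQQQQQQQQQQQQ"
Token 6: backref(off=8, len=2). Copied 'QQ' from pos 7. Output: "FQQQQQQQQQQQQQQQQ"
Token 7: backref(off=3, len=4) (overlapping!). Copied 'QQQQ' from pos 14. Output: "FQQQQQQQQQQQQQQQQQQQQ"
Token 8: backref(off=3, len=2). Copied 'QQ' from pos 18. Output: "FQQQQQQQQQQQQQQQQQQQQQQ"

Answer: FQQQQQQQQQQQQQQQQQQQQQQ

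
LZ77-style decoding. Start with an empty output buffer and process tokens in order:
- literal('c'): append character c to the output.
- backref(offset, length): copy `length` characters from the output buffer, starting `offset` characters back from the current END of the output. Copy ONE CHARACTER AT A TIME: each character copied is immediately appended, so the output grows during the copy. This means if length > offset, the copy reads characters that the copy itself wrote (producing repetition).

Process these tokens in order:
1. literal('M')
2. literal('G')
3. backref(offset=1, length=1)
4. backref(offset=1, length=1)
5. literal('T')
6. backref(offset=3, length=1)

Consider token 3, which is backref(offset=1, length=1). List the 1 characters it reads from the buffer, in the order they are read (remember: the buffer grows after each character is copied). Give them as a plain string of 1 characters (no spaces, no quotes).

Answer: G

Derivation:
Token 1: literal('M'). Output: "M"
Token 2: literal('G'). Output: "MG"
Token 3: backref(off=1, len=1). Buffer before: "MG" (len 2)
  byte 1: read out[1]='G', append. Buffer now: "MGG"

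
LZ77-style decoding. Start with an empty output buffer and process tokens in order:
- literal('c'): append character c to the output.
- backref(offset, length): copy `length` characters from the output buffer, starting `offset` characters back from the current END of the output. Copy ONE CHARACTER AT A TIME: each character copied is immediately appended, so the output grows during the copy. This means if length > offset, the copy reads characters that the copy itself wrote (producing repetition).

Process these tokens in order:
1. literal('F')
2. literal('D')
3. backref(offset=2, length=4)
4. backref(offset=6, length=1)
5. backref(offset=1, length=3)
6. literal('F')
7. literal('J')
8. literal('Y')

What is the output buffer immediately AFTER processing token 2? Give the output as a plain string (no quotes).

Answer: FD

Derivation:
Token 1: literal('F'). Output: "F"
Token 2: literal('D'). Output: "FD"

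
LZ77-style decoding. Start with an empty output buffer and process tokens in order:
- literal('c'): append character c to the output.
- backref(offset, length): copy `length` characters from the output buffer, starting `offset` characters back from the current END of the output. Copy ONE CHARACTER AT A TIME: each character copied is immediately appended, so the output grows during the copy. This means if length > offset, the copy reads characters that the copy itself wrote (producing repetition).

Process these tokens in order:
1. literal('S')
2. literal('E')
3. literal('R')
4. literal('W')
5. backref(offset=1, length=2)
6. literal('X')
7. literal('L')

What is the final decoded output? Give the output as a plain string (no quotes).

Token 1: literal('S'). Output: "S"
Token 2: literal('E'). Output: "SE"
Token 3: literal('R'). Output: "SER"
Token 4: literal('W'). Output: "SERW"
Token 5: backref(off=1, len=2) (overlapping!). Copied 'WW' from pos 3. Output: "SERWWW"
Token 6: literal('X'). Output: "SERWWWX"
Token 7: literal('L'). Output: "SERWWWXL"

Answer: SERWWWXL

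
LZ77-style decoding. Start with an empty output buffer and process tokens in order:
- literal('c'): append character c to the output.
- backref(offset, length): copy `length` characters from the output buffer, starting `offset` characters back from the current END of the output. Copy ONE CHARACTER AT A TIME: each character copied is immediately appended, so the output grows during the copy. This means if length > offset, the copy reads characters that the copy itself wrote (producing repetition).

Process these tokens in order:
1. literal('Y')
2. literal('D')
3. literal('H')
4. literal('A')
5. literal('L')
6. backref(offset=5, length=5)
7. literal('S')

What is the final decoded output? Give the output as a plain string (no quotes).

Answer: YDHALYDHALS

Derivation:
Token 1: literal('Y'). Output: "Y"
Token 2: literal('D'). Output: "YD"
Token 3: literal('H'). Output: "YDH"
Token 4: literal('A'). Output: "YDHA"
Token 5: literal('L'). Output: "YDHAL"
Token 6: backref(off=5, len=5). Copied 'YDHAL' from pos 0. Output: "YDHALYDHAL"
Token 7: literal('S'). Output: "YDHALYDHALS"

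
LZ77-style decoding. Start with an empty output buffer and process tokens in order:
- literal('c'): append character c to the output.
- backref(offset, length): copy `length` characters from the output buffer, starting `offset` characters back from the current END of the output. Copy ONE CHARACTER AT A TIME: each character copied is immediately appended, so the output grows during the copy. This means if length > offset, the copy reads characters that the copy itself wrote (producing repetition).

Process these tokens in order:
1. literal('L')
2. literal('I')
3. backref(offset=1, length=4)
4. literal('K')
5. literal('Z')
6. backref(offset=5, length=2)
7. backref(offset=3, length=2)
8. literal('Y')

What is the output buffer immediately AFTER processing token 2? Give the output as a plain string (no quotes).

Token 1: literal('L'). Output: "L"
Token 2: literal('I'). Output: "LI"

Answer: LI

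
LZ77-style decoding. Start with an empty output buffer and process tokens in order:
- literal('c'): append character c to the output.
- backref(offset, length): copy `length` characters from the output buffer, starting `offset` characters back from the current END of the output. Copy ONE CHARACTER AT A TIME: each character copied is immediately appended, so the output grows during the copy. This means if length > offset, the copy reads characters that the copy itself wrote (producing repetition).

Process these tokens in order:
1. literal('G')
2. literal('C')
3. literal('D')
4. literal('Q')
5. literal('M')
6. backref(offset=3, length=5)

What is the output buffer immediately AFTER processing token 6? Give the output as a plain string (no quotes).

Answer: GCDQMDQMDQ

Derivation:
Token 1: literal('G'). Output: "G"
Token 2: literal('C'). Output: "GC"
Token 3: literal('D'). Output: "GCD"
Token 4: literal('Q'). Output: "GCDQ"
Token 5: literal('M'). Output: "GCDQM"
Token 6: backref(off=3, len=5) (overlapping!). Copied 'DQMDQ' from pos 2. Output: "GCDQMDQMDQ"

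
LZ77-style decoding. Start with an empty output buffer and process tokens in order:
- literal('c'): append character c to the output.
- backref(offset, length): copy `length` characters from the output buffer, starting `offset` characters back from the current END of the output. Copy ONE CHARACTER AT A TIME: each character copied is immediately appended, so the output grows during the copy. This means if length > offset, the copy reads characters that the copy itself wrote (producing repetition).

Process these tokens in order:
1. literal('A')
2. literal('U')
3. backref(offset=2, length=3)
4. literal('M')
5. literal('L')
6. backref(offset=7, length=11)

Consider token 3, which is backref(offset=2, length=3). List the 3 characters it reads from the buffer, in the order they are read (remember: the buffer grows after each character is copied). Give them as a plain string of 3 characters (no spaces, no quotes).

Token 1: literal('A'). Output: "A"
Token 2: literal('U'). Output: "AU"
Token 3: backref(off=2, len=3). Buffer before: "AU" (len 2)
  byte 1: read out[0]='A', append. Buffer now: "AUA"
  byte 2: read out[1]='U', append. Buffer now: "AUAU"
  byte 3: read out[2]='A', append. Buffer now: "AUAUA"

Answer: AUA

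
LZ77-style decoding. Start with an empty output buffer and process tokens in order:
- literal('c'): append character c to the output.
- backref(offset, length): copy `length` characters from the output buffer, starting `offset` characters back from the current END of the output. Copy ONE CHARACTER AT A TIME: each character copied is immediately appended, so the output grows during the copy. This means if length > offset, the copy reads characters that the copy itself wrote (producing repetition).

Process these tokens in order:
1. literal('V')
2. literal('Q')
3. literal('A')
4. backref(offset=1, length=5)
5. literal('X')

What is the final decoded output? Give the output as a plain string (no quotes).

Answer: VQAAAAAAX

Derivation:
Token 1: literal('V'). Output: "V"
Token 2: literal('Q'). Output: "VQ"
Token 3: literal('A'). Output: "VQA"
Token 4: backref(off=1, len=5) (overlapping!). Copied 'AAAAA' from pos 2. Output: "VQAAAAAA"
Token 5: literal('X'). Output: "VQAAAAAAX"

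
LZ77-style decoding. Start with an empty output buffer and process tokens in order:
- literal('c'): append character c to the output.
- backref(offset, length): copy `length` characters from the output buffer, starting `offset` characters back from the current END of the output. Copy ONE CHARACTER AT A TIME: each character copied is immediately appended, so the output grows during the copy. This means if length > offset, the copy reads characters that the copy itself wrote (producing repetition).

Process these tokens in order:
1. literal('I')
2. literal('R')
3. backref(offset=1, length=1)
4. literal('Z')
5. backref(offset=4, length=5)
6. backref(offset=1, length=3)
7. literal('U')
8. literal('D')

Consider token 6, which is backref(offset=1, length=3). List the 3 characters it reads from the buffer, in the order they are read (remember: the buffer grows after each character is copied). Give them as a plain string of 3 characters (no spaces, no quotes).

Token 1: literal('I'). Output: "I"
Token 2: literal('R'). Output: "IR"
Token 3: backref(off=1, len=1). Copied 'R' from pos 1. Output: "IRR"
Token 4: literal('Z'). Output: "IRRZ"
Token 5: backref(off=4, len=5) (overlapping!). Copied 'IRRZI' from pos 0. Output: "IRRZIRRZI"
Token 6: backref(off=1, len=3). Buffer before: "IRRZIRRZI" (len 9)
  byte 1: read out[8]='I', append. Buffer now: "IRRZIRRZII"
  byte 2: read out[9]='I', append. Buffer now: "IRRZIRRZIII"
  byte 3: read out[10]='I', append. Buffer now: "IRRZIRRZIIII"

Answer: III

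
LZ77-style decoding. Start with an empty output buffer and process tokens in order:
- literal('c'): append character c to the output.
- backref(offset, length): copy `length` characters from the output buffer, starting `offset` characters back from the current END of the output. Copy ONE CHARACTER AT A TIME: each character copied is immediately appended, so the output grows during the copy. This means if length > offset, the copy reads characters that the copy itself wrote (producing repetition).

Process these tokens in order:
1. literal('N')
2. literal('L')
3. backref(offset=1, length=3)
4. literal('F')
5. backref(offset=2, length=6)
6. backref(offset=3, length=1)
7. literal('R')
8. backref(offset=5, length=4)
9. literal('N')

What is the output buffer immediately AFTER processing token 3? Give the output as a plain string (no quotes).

Token 1: literal('N'). Output: "N"
Token 2: literal('L'). Output: "NL"
Token 3: backref(off=1, len=3) (overlapping!). Copied 'LLL' from pos 1. Output: "NLLLL"

Answer: NLLLL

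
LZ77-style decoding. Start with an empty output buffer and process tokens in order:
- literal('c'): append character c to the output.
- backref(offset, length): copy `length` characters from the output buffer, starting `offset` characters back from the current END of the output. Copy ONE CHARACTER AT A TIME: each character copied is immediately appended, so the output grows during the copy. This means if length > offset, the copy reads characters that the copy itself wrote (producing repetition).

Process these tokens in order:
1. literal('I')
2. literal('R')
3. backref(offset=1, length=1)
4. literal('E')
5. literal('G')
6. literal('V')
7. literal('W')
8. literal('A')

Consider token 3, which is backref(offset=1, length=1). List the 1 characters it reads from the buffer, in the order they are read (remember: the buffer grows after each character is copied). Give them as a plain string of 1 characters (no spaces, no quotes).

Answer: R

Derivation:
Token 1: literal('I'). Output: "I"
Token 2: literal('R'). Output: "IR"
Token 3: backref(off=1, len=1). Buffer before: "IR" (len 2)
  byte 1: read out[1]='R', append. Buffer now: "IRR"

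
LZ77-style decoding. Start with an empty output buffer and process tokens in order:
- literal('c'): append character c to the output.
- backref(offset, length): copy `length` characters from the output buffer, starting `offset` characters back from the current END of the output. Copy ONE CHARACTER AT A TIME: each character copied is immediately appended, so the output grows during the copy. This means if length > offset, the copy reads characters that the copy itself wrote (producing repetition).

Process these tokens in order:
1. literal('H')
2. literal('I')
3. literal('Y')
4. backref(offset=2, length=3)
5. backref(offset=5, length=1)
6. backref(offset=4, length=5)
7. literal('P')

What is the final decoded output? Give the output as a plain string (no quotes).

Answer: HIYIYIIIYIIIP

Derivation:
Token 1: literal('H'). Output: "H"
Token 2: literal('I'). Output: "HI"
Token 3: literal('Y'). Output: "HIY"
Token 4: backref(off=2, len=3) (overlapping!). Copied 'IYI' from pos 1. Output: "HIYIYI"
Token 5: backref(off=5, len=1). Copied 'I' from pos 1. Output: "HIYIYII"
Token 6: backref(off=4, len=5) (overlapping!). Copied 'IYIII' from pos 3. Output: "HIYIYIIIYIII"
Token 7: literal('P'). Output: "HIYIYIIIYIIIP"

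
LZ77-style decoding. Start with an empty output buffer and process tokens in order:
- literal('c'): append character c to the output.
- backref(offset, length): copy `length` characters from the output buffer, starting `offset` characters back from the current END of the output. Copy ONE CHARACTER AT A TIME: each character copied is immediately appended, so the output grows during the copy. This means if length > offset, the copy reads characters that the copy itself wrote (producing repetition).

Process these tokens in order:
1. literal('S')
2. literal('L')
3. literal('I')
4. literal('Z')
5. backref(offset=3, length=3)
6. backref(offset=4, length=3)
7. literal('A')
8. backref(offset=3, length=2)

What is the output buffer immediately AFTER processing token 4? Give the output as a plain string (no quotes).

Answer: SLIZ

Derivation:
Token 1: literal('S'). Output: "S"
Token 2: literal('L'). Output: "SL"
Token 3: literal('I'). Output: "SLI"
Token 4: literal('Z'). Output: "SLIZ"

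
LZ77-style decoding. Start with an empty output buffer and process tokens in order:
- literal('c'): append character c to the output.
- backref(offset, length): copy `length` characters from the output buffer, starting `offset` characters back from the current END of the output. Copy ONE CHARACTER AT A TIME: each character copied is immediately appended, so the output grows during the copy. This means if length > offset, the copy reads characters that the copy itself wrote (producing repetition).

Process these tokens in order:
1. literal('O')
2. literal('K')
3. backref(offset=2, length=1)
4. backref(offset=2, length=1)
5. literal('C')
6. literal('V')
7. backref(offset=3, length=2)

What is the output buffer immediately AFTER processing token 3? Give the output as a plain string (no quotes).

Answer: OKO

Derivation:
Token 1: literal('O'). Output: "O"
Token 2: literal('K'). Output: "OK"
Token 3: backref(off=2, len=1). Copied 'O' from pos 0. Output: "OKO"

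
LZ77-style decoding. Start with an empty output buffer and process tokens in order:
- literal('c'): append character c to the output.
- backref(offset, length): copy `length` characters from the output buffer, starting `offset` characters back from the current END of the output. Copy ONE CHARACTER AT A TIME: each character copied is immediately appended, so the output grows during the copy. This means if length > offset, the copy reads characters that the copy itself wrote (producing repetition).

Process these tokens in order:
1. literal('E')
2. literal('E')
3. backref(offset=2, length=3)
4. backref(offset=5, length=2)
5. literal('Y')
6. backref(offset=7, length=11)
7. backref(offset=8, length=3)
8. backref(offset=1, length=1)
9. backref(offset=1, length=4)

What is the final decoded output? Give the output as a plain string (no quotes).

Answer: EEEEEEEYEEEEEEYEEEEEEEEEEEE

Derivation:
Token 1: literal('E'). Output: "E"
Token 2: literal('E'). Output: "EE"
Token 3: backref(off=2, len=3) (overlapping!). Copied 'EEE' from pos 0. Output: "EEEEE"
Token 4: backref(off=5, len=2). Copied 'EE' from pos 0. Output: "EEEEEEE"
Token 5: literal('Y'). Output: "EEEEEEEY"
Token 6: backref(off=7, len=11) (overlapping!). Copied 'EEEEEEYEEEE' from pos 1. Output: "EEEEEEEYEEEEEEYEEEE"
Token 7: backref(off=8, len=3). Copied 'EEE' from pos 11. Output: "EEEEEEEYEEEEEEYEEEEEEE"
Token 8: backref(off=1, len=1). Copied 'E' from pos 21. Output: "EEEEEEEYEEEEEEYEEEEEEEE"
Token 9: backref(off=1, len=4) (overlapping!). Copied 'EEEE' from pos 22. Output: "EEEEEEEYEEEEEEYEEEEEEEEEEEE"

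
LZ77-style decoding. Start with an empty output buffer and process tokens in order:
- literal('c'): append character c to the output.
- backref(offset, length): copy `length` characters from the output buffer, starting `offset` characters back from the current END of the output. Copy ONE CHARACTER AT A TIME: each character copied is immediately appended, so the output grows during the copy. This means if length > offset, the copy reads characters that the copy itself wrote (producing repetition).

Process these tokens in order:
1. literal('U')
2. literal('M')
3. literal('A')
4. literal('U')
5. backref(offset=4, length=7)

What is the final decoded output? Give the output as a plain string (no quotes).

Token 1: literal('U'). Output: "U"
Token 2: literal('M'). Output: "UM"
Token 3: literal('A'). Output: "UMA"
Token 4: literal('U'). Output: "UMAU"
Token 5: backref(off=4, len=7) (overlapping!). Copied 'UMAUUMA' from pos 0. Output: "UMAUUMAUUMA"

Answer: UMAUUMAUUMA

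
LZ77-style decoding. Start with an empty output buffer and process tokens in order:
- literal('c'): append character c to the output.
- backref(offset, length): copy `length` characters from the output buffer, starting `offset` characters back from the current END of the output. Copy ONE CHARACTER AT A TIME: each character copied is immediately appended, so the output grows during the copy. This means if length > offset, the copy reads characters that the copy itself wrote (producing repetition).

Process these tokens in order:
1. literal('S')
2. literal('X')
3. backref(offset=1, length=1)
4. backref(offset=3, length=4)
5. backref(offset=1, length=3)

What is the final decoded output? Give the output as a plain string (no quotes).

Answer: SXXSXXSSSS

Derivation:
Token 1: literal('S'). Output: "S"
Token 2: literal('X'). Output: "SX"
Token 3: backref(off=1, len=1). Copied 'X' from pos 1. Output: "SXX"
Token 4: backref(off=3, len=4) (overlapping!). Copied 'SXXS' from pos 0. Output: "SXXSXXS"
Token 5: backref(off=1, len=3) (overlapping!). Copied 'SSS' from pos 6. Output: "SXXSXXSSSS"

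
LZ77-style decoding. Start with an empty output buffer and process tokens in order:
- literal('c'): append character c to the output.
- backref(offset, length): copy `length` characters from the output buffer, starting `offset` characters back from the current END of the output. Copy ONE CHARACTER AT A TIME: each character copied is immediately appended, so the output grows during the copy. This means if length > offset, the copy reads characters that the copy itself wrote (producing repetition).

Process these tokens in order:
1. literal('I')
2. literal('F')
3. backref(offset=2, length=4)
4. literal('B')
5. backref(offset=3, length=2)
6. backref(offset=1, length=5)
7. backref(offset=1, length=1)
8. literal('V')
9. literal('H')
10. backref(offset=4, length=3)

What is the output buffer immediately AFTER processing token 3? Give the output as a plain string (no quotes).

Answer: IFIFIF

Derivation:
Token 1: literal('I'). Output: "I"
Token 2: literal('F'). Output: "IF"
Token 3: backref(off=2, len=4) (overlapping!). Copied 'IFIF' from pos 0. Output: "IFIFIF"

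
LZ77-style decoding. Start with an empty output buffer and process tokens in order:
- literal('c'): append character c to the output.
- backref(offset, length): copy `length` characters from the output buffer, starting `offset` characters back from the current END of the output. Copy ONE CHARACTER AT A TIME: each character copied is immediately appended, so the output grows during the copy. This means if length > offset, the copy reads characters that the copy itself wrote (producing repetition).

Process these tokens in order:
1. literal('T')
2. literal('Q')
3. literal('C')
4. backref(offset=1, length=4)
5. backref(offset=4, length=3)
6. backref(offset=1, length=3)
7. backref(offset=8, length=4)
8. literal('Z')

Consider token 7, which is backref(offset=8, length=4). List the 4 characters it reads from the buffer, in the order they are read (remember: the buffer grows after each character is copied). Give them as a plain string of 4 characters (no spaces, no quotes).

Token 1: literal('T'). Output: "T"
Token 2: literal('Q'). Output: "TQ"
Token 3: literal('C'). Output: "TQC"
Token 4: backref(off=1, len=4) (overlapping!). Copied 'CCCC' from pos 2. Output: "TQCCCCC"
Token 5: backref(off=4, len=3). Copied 'CCC' from pos 3. Output: "TQCCCCCCCC"
Token 6: backref(off=1, len=3) (overlapping!). Copied 'CCC' from pos 9. Output: "TQCCCCCCCCCCC"
Token 7: backref(off=8, len=4). Buffer before: "TQCCCCCCCCCCC" (len 13)
  byte 1: read out[5]='C', append. Buffer now: "TQCCCCCCCCCCCC"
  byte 2: read out[6]='C', append. Buffer now: "TQCCCCCCCCCCCCC"
  byte 3: read out[7]='C', append. Buffer now: "TQCCCCCCCCCCCCCC"
  byte 4: read out[8]='C', append. Buffer now: "TQCCCCCCCCCCCCCCC"

Answer: CCCC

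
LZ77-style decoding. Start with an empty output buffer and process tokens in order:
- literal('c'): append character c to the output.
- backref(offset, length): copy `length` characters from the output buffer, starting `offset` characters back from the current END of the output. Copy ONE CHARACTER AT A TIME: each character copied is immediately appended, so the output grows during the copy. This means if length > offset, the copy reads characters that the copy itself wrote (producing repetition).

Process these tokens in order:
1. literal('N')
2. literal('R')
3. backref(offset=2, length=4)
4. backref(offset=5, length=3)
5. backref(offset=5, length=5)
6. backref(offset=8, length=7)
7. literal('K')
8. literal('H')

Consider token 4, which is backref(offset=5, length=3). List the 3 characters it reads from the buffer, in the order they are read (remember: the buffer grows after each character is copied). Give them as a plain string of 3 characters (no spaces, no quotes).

Answer: RNR

Derivation:
Token 1: literal('N'). Output: "N"
Token 2: literal('R'). Output: "NR"
Token 3: backref(off=2, len=4) (overlapping!). Copied 'NRNR' from pos 0. Output: "NRNRNR"
Token 4: backref(off=5, len=3). Buffer before: "NRNRNR" (len 6)
  byte 1: read out[1]='R', append. Buffer now: "NRNRNRR"
  byte 2: read out[2]='N', append. Buffer now: "NRNRNRRN"
  byte 3: read out[3]='R', append. Buffer now: "NRNRNRRNR"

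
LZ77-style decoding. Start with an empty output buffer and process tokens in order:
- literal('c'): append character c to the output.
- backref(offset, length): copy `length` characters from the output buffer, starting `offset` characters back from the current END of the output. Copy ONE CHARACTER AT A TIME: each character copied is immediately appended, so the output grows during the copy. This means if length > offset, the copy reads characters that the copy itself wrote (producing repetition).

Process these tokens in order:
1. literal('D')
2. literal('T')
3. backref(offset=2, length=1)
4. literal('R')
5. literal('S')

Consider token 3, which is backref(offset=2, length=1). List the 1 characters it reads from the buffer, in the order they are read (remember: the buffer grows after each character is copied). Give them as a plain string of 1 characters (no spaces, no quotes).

Answer: D

Derivation:
Token 1: literal('D'). Output: "D"
Token 2: literal('T'). Output: "DT"
Token 3: backref(off=2, len=1). Buffer before: "DT" (len 2)
  byte 1: read out[0]='D', append. Buffer now: "DTD"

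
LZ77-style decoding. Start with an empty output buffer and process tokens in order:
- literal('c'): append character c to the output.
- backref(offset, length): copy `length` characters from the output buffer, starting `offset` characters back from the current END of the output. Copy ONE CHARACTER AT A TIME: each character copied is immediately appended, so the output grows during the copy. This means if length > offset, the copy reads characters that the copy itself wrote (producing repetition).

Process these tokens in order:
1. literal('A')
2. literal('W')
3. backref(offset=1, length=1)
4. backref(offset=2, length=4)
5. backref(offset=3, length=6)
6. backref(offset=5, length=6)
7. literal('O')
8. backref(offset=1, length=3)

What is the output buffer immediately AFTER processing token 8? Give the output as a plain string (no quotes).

Token 1: literal('A'). Output: "A"
Token 2: literal('W'). Output: "AW"
Token 3: backref(off=1, len=1). Copied 'W' from pos 1. Output: "AWW"
Token 4: backref(off=2, len=4) (overlapping!). Copied 'WWWW' from pos 1. Output: "AWWWWWW"
Token 5: backref(off=3, len=6) (overlapping!). Copied 'WWWWWW' from pos 4. Output: "AWWWWWWWWWWWW"
Token 6: backref(off=5, len=6) (overlapping!). Copied 'WWWWWW' from pos 8. Output: "AWWWWWWWWWWWWWWWWWW"
Token 7: literal('O'). Output: "AWWWWWWWWWWWWWWWWWWO"
Token 8: backref(off=1, len=3) (overlapping!). Copied 'OOO' from pos 19. Output: "AWWWWWWWWWWWWWWWWWWOOOO"

Answer: AWWWWWWWWWWWWWWWWWWOOOO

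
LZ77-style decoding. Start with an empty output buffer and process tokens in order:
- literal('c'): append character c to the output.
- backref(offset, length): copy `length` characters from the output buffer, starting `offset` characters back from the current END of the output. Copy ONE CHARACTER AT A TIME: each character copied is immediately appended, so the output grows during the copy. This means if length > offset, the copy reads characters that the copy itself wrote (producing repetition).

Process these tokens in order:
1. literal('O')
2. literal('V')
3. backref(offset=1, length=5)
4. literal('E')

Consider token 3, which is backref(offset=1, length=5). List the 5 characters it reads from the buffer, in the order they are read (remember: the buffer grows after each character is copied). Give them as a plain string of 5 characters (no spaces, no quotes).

Answer: VVVVV

Derivation:
Token 1: literal('O'). Output: "O"
Token 2: literal('V'). Output: "OV"
Token 3: backref(off=1, len=5). Buffer before: "OV" (len 2)
  byte 1: read out[1]='V', append. Buffer now: "OVV"
  byte 2: read out[2]='V', append. Buffer now: "OVVV"
  byte 3: read out[3]='V', append. Buffer now: "OVVVV"
  byte 4: read out[4]='V', append. Buffer now: "OVVVVV"
  byte 5: read out[5]='V', append. Buffer now: "OVVVVVV"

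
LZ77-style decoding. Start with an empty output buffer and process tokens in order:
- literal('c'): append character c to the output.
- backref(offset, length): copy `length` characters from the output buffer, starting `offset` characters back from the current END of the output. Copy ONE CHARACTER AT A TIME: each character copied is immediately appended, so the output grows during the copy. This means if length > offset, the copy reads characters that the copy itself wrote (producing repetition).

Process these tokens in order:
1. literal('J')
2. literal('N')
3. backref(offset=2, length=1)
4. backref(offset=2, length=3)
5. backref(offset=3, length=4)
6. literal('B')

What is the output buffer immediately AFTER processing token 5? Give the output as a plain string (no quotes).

Answer: JNJNJNNJNN

Derivation:
Token 1: literal('J'). Output: "J"
Token 2: literal('N'). Output: "JN"
Token 3: backref(off=2, len=1). Copied 'J' from pos 0. Output: "JNJ"
Token 4: backref(off=2, len=3) (overlapping!). Copied 'NJN' from pos 1. Output: "JNJNJN"
Token 5: backref(off=3, len=4) (overlapping!). Copied 'NJNN' from pos 3. Output: "JNJNJNNJNN"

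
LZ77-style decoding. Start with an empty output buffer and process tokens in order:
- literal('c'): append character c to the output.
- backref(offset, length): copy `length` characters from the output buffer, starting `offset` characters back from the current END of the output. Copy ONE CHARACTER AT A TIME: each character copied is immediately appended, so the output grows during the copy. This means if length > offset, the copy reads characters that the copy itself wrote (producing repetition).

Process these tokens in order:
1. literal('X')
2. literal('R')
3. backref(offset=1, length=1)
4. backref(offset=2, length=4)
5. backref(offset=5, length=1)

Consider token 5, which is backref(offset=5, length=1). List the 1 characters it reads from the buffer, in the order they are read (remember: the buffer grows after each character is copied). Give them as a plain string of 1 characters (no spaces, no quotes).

Token 1: literal('X'). Output: "X"
Token 2: literal('R'). Output: "XR"
Token 3: backref(off=1, len=1). Copied 'R' from pos 1. Output: "XRR"
Token 4: backref(off=2, len=4) (overlapping!). Copied 'RRRR' from pos 1. Output: "XRRRRRR"
Token 5: backref(off=5, len=1). Buffer before: "XRRRRRR" (len 7)
  byte 1: read out[2]='R', append. Buffer now: "XRRRRRRR"

Answer: R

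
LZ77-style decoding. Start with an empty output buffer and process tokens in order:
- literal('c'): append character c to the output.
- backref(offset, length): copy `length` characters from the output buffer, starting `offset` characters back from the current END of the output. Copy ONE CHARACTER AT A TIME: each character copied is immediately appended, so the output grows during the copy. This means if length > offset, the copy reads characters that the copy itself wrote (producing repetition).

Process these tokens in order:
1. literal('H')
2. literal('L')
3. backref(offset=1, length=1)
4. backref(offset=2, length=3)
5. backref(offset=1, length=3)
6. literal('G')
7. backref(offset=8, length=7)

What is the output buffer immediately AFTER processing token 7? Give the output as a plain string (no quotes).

Token 1: literal('H'). Output: "H"
Token 2: literal('L'). Output: "HL"
Token 3: backref(off=1, len=1). Copied 'L' from pos 1. Output: "HLL"
Token 4: backref(off=2, len=3) (overlapping!). Copied 'LLL' from pos 1. Output: "HLLLLL"
Token 5: backref(off=1, len=3) (overlapping!). Copied 'LLL' from pos 5. Output: "HLLLLLLLL"
Token 6: literal('G'). Output: "HLLLLLLLLG"
Token 7: backref(off=8, len=7). Copied 'LLLLLLL' from pos 2. Output: "HLLLLLLLLGLLLLLLL"

Answer: HLLLLLLLLGLLLLLLL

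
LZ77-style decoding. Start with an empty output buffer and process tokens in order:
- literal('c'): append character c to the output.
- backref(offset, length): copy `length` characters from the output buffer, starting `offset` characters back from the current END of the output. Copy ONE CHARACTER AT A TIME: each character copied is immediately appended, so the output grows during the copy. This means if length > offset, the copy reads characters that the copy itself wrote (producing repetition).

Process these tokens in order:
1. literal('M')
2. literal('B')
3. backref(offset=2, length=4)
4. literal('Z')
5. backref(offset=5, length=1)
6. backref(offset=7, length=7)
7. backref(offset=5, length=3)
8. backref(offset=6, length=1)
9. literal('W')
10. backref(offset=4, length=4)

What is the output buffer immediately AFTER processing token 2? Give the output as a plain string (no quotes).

Answer: MB

Derivation:
Token 1: literal('M'). Output: "M"
Token 2: literal('B'). Output: "MB"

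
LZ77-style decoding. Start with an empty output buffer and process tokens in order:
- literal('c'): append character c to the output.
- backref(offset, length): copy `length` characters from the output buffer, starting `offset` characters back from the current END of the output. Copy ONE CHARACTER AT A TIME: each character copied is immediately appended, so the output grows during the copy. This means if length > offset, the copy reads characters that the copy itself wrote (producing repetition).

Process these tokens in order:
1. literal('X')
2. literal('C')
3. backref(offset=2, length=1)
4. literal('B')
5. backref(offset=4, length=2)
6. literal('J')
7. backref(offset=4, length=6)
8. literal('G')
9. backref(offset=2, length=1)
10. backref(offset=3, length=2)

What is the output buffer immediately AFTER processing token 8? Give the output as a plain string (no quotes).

Answer: XCXBXCJBXCJBXG

Derivation:
Token 1: literal('X'). Output: "X"
Token 2: literal('C'). Output: "XC"
Token 3: backref(off=2, len=1). Copied 'X' from pos 0. Output: "XCX"
Token 4: literal('B'). Output: "XCXB"
Token 5: backref(off=4, len=2). Copied 'XC' from pos 0. Output: "XCXBXC"
Token 6: literal('J'). Output: "XCXBXCJ"
Token 7: backref(off=4, len=6) (overlapping!). Copied 'BXCJBX' from pos 3. Output: "XCXBXCJBXCJBX"
Token 8: literal('G'). Output: "XCXBXCJBXCJBXG"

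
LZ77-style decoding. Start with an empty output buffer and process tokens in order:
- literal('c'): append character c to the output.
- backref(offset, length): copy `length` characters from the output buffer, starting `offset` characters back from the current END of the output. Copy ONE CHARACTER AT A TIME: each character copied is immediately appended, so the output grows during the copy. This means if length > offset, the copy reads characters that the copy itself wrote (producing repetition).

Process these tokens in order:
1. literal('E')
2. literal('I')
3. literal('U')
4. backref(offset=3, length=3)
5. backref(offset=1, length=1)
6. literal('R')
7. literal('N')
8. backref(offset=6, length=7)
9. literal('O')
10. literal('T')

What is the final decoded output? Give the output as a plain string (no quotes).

Answer: EIUEIUURNEIUURNEOT

Derivation:
Token 1: literal('E'). Output: "E"
Token 2: literal('I'). Output: "EI"
Token 3: literal('U'). Output: "EIU"
Token 4: backref(off=3, len=3). Copied 'EIU' from pos 0. Output: "EIUEIU"
Token 5: backref(off=1, len=1). Copied 'U' from pos 5. Output: "EIUEIUU"
Token 6: literal('R'). Output: "EIUEIUUR"
Token 7: literal('N'). Output: "EIUEIUURN"
Token 8: backref(off=6, len=7) (overlapping!). Copied 'EIUURNE' from pos 3. Output: "EIUEIUURNEIUURNE"
Token 9: literal('O'). Output: "EIUEIUURNEIUURNEO"
Token 10: literal('T'). Output: "EIUEIUURNEIUURNEOT"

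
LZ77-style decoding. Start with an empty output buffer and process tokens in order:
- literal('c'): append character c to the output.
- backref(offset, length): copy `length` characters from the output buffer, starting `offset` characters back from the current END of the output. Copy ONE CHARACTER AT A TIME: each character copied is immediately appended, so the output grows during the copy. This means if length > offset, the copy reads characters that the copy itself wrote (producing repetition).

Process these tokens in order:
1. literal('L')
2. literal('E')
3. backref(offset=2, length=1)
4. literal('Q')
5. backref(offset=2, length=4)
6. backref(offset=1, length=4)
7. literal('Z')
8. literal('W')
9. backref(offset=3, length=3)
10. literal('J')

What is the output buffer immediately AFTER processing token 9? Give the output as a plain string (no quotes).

Token 1: literal('L'). Output: "L"
Token 2: literal('E'). Output: "LE"
Token 3: backref(off=2, len=1). Copied 'L' from pos 0. Output: "LEL"
Token 4: literal('Q'). Output: "LELQ"
Token 5: backref(off=2, len=4) (overlapping!). Copied 'LQLQ' from pos 2. Output: "LELQLQLQ"
Token 6: backref(off=1, len=4) (overlapping!). Copied 'QQQQ' from pos 7. Output: "LELQLQLQQQQQ"
Token 7: literal('Z'). Output: "LELQLQLQQQQQZ"
Token 8: literal('W'). Output: "LELQLQLQQQQQZW"
Token 9: backref(off=3, len=3). Copied 'QZW' from pos 11. Output: "LELQLQLQQQQQZWQZW"

Answer: LELQLQLQQQQQZWQZW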